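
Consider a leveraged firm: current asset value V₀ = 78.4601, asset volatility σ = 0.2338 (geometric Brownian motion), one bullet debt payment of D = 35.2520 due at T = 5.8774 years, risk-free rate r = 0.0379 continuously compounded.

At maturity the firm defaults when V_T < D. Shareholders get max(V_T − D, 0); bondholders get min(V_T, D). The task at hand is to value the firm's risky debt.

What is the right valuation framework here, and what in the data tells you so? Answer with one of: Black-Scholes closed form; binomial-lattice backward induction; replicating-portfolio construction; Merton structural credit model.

framework: Merton structural credit model

Key observation: assets follow a GBM and default happens iff V_T < 35.2520; valuing claims on that split (equity as a call, risky debt as the residual) is the structural model's definition.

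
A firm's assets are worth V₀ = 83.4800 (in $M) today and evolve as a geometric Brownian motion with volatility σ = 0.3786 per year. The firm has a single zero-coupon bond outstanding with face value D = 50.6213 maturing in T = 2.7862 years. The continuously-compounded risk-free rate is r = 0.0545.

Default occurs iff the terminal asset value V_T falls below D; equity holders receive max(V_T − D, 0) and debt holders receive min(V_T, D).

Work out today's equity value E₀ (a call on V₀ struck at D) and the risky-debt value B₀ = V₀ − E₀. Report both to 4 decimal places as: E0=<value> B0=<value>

With assets at 83.4800 and a single debt payment of 50.6213 at 2.7862 years:
d₁ = [ln(V₀/D) + (r + σ²/2)T] / (σ√T)
   = [ln(83.4800/50.6213) + (0.0545 + 0.5·0.3786²)·2.7862] / (0.3786·√2.7862)
   = [0.500235 + 0.351532] / 0.631956 = 1.347826
d₂ = d₁ − σ√T = 1.347826 − 0.631956 = 0.715870
N(d₁) = 0.911143,  N(d₂) = 0.762964,  e^(−rT) = 0.859119
E₀ = V₀·N(d₁) − D·e^(−rT)·N(d₂)
   = 83.4800·0.911143 − 50.6213·0.859119·0.762964 = 42.881104
B₀ = V₀ − E₀ = 83.4800 − 42.881104 = 40.598896

E0=42.8811 B0=40.5989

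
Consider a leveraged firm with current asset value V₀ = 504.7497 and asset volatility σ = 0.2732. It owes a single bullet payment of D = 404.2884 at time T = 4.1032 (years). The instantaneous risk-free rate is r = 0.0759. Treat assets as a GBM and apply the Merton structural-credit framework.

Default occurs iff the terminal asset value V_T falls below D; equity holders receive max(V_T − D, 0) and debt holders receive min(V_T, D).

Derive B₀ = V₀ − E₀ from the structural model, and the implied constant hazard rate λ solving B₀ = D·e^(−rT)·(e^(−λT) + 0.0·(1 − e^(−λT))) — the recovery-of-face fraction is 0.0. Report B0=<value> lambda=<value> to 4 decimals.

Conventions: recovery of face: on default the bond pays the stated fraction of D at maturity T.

With assets at 504.7497 and a single debt payment of 404.2884 at 4.1032 years:
d₁ = [ln(V₀/D) + (r + σ²/2)T] / (σ√T)
   = [ln(504.7497/404.2884) + (0.0759 + 0.5·0.2732²)·4.1032] / (0.2732·√4.1032)
   = [0.221934 + 0.464561] / 0.553404 = 1.240496
d₂ = d₁ − σ√T = 1.240496 − 0.553404 = 0.687092
N(d₁) = 0.892604,  N(d₂) = 0.753988,  e^(−rT) = 0.732397
E₀ = V₀·N(d₁) − D·e^(−rT)·N(d₂)
   = 504.7497·0.892604 − 404.2884·0.732397·0.753988 = 227.286202
B₀ = V₀ − E₀ = 504.7497 − 227.286202 = 277.463498
e^(−λT) = (B₀·e^(rT)/D − 0)/(1 − 0) = (277.4635·1.365380/404.2884 − 0)/1 = 0.93706164
λ = −ln(0.93706164)/4.1032 = 0.015843

B0=277.4635 lambda=0.0158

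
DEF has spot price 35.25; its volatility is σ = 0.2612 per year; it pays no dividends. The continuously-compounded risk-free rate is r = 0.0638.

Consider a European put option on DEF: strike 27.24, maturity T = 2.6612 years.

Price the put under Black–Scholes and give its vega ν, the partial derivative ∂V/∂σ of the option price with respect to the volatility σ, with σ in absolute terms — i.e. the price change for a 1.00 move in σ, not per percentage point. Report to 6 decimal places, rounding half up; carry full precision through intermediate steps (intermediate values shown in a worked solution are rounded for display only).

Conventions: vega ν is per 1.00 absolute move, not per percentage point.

σ√T = 0.2612·√2.6612 = 0.426100
d₁ = (ln(S/K) + (r+σ²/2)T) / (σ√T) = (ln(35.25/27.24) + (0.0638+0.2612²/2)·2.6612) / 0.426100 = (0.257779 + 0.260565) / 0.426100 = 1.216484
d₂ = d₁ − σ√T = 1.216484 − 0.426100 = 0.790384
e^{−rT} = 0.843847
N(−d₁) = 0.111900,  N(−d₂) = 0.214652
Put price V = K·e^{−rT}·N(−d₂) − S·N(−d₁) = 4.934069 − 3.944484 = 0.989584
φ(d₁) = (1/√(2π))·e^{−d₁²/2} = 0.190357
ν = S·φ(d₁)·√T = 10.946269

price = 0.989584
ν = 10.946269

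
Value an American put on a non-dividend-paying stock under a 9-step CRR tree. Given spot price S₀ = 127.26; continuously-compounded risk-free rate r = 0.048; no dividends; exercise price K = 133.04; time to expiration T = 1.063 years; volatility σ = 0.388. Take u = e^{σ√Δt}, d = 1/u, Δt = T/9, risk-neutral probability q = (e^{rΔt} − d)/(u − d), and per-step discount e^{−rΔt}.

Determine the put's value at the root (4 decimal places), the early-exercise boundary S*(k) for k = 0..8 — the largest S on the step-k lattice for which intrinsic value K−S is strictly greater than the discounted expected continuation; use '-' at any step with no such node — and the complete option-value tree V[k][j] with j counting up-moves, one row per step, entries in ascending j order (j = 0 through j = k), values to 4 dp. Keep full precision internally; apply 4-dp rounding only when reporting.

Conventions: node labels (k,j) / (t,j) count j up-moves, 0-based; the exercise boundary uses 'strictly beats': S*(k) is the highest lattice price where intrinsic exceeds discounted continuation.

Δt=0.11811, u=1.14264, d=0.87516, q=0.48797, disc=e^(-rΔt)=0.99435
k=9 terminal: V=max(K-S,0) → 94.7141 83.0003 67.7064 47.7381 21.6668 0.0000 0.0000 0.0000 0.0000 0.0000
k=8: j=0 S=43.7929 intr=89.2471 cont=88.4950 V=89.2471[EX]; j=1 S=57.1776 intr=75.8624 cont=75.1103 V=75.8624[EX]; j=2 S=74.6531 intr=58.3869 cont=57.6348 V=58.3869[EX]; j=3 S=97.4697 intr=35.5703 cont=34.8181 V=35.5703[EX]; j=4 S=127.2600 intr=5.7800 cont=11.0313 V=11.0313[hold]; j=5 S=166.1552 intr=0.0000 cont=0.0000 V=0.0000[hold]; j=6 S=216.9382 intr=0.0000 cont=0.0000 V=0.0000[hold]; j=7 S=283.2424 intr=0.0000 cont=0.0000 V=0.0000[hold]; j=8 S=369.8114 intr=0.0000 cont=0.0000 V=0.0000[hold]  S*(8)=97.4697
k=7: j=0 S=50.0397 intr=83.0003 cont=82.2482 V=83.0003[EX]; j=1 S=65.3336 intr=67.7064 cont=66.9543 V=67.7064[EX]; j=2 S=85.3019 intr=47.7381 cont=46.9860 V=47.7381[EX]; j=3 S=111.3732 intr=21.6668 cont=23.4626 V=23.4626[hold]; j=4 S=145.4129 intr=0.0000 cont=5.6165 V=5.6165[hold]; j=5 S=189.8563 intr=0.0000 cont=0.0000 V=0.0000[hold]; j=6 S=247.8832 intr=0.0000 cont=0.0000 V=0.0000[hold]; j=7 S=323.6453 intr=0.0000 cont=0.0000 V=0.0000[hold]  S*(7)=85.3019
k=6: j=0 S=57.1776 intr=75.8624 cont=75.1103 V=75.8624[EX]; j=1 S=74.6531 intr=58.3869 cont=57.6348 V=58.3869[EX]; j=2 S=97.4697 intr=35.5703 cont=35.6895 V=35.6895[hold]; j=3 S=127.2600 intr=5.7800 cont=14.6709 V=14.6709[hold]; j=4 S=166.1552 intr=0.0000 cont=2.8595 V=2.8595[hold]; j=5 S=216.9382 intr=0.0000 cont=0.0000 V=0.0000[hold]; j=6 S=283.2424 intr=0.0000 cont=0.0000 V=0.0000[hold]  S*(6)=74.6531
k=5: j=0 S=65.3336 intr=67.7064 cont=66.9543 V=67.7064[EX]; j=1 S=85.3019 intr=47.7381 cont=47.0438 V=47.7381[EX]; j=2 S=111.3732 intr=21.6668 cont=25.2893 V=25.2893[hold]; j=3 S=145.4129 intr=0.0000 cont=8.8570 V=8.8570[hold]; j=4 S=189.8563 intr=0.0000 cont=1.4559 V=1.4559[hold]; j=5 S=247.8832 intr=0.0000 cont=0.0000 V=0.0000[hold]  S*(5)=85.3019
k=4: j=0 S=74.6531 intr=58.3869 cont=57.6348 V=58.3869[EX]; j=1 S=97.4697 intr=35.5703 cont=36.5758 V=36.5758[hold]; j=2 S=127.2600 intr=5.7800 cont=17.1732 V=17.1732[hold]; j=3 S=166.1552 intr=0.0000 cont=5.2158 V=5.2158[hold]; j=4 S=216.9382 intr=0.0000 cont=0.7413 V=0.7413[hold]  S*(4)=74.6531
k=3: j=0 S=85.3019 intr=47.7381 cont=47.4739 V=47.7381[EX]; j=1 S=111.3732 intr=21.6668 cont=26.9547 V=26.9547[hold]; j=2 S=145.4129 intr=0.0000 cont=11.2743 V=11.2743[hold]; j=3 S=189.8563 intr=0.0000 cont=3.0152 V=3.0152[hold]  S*(3)=85.3019
k=2: j=0 S=97.4697 intr=35.5703 cont=37.3839 V=37.3839[hold]; j=1 S=127.2600 intr=5.7800 cont=19.1940 V=19.1940[hold]; j=2 S=166.1552 intr=0.0000 cont=7.2032 V=7.2032[hold]  S*(2)=-
k=1: j=0 S=111.3732 intr=21.6668 cont=28.3467 V=28.3467[hold]; j=1 S=145.4129 intr=0.0000 cont=13.2674 V=13.2674[hold]  S*(1)=-
k=0: j=0 S=127.2600 intr=5.7800 cont=20.8698 V=20.8698[hold]  S*(0)=-

price = 20.8698
boundary = - - - 85.3019 74.6531 85.3019 74.6531 85.3019 97.4697
tree:
20.8698
28.3467 13.2674
37.3839 19.1940 7.2032
47.7381 26.9547 11.2743 3.0152
58.3869 36.5758 17.1732 5.2158 0.7413
67.7064 47.7381 25.2893 8.8570 1.4559 0.0000
75.8624 58.3869 35.6895 14.6709 2.8595 0.0000 0.0000
83.0003 67.7064 47.7381 23.4626 5.6165 0.0000 0.0000 0.0000
89.2471 75.8624 58.3869 35.5703 11.0313 0.0000 0.0000 0.0000 0.0000
94.7141 83.0003 67.7064 47.7381 21.6668 0.0000 0.0000 0.0000 0.0000 0.0000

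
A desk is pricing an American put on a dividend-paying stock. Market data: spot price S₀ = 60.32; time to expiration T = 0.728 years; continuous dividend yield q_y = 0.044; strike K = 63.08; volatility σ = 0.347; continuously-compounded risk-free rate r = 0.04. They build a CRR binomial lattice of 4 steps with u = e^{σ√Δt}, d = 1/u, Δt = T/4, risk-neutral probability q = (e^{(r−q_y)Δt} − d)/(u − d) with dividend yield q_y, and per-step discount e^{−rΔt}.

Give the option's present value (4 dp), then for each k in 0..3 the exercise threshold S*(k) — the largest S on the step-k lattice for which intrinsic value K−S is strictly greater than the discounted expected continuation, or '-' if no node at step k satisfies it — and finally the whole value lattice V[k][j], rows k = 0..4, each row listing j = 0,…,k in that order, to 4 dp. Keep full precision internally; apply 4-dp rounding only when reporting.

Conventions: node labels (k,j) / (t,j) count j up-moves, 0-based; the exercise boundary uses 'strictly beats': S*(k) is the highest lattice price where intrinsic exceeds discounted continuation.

price = 8.6204
boundary = - - 44.8621 52.0200
tree:
8.6204
12.7724 3.8951
18.2179 6.5982 0.7914
24.3909 11.0600 1.4779 0.0000
29.7145 18.2179 2.7600 0.0000 0.0000

Δt=0.18200  u=1.15955  d=0.86240  q=0.46061  discount=0.99275
step 4 (expiry): payoffs max(K−S,0) = 29.7145 18.2179 2.7600 0.0000 0.0000
step 3: (k=3,j=0): S=38.6891, K−S=24.3909, hold=24.2419 ⇒ V=24.3909 exercise | (k=3,j=1): S=52.0200, K−S=11.0600, hold=11.0173 ⇒ V=11.0600 exercise | (k=3,j=2): S=69.9443, K−S=0.0000, hold=1.4779 ⇒ V=1.4779 continue | (k=3,j=3): S=94.0446, K−S=0.0000, hold=0.0000 ⇒ V=0.0000 continue  boundary S*=52.0200
step 2: (k=2,j=0): S=44.8621, K−S=18.2179, hold=18.1182 ⇒ V=18.2179 exercise | (k=2,j=1): S=60.3200, K−S=2.7600, hold=6.5982 ⇒ V=6.5982 continue | (k=2,j=2): S=81.1042, K−S=0.0000, hold=0.7914 ⇒ V=0.7914 continue  boundary S*=44.8621
step 1: (k=1,j=0): S=52.0200, K−S=11.0600, hold=12.7724 ⇒ V=12.7724 continue | (k=1,j=1): S=69.9443, K−S=0.0000, hold=3.8951 ⇒ V=3.8951 continue  boundary S*=-
step 0: (k=0,j=0): S=60.3200, K−S=2.7600, hold=8.6204 ⇒ V=8.6204 continue  boundary S*=-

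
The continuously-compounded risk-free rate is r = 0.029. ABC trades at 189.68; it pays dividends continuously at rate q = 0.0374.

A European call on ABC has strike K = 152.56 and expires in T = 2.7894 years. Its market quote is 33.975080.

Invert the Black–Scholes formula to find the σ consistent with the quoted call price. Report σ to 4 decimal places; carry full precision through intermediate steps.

sigma = 0.1356

At σ = 0.1356 the Black–Scholes value reproduces the quote:
σ√T = 0.1356·√2.7894 = 0.226472
d₁ = (ln(S/K) + (r−q+σ²/2)T) / (σ√T) = (ln(189.68/152.56) + (0.029−0.0374+0.1356²/2)·2.7894) / 0.226472 = (0.217780 + 0.002214) / 0.226472 = 0.971396
d₂ = d₁ − σ√T = 0.971396 − 0.226472 = 0.744924
e^{−rT} = 0.922293
e^{−qT} = 0.900934
N(d₁) = 0.834325,  N(d₂) = 0.771841
V = S·e^{−qT}·N(d₁) − K·e^{−rT}·N(d₂) = 142.576979 − 108.601900 = 33.975080 (matching the quote); vega is positive throughout, so no other σ reproduces this price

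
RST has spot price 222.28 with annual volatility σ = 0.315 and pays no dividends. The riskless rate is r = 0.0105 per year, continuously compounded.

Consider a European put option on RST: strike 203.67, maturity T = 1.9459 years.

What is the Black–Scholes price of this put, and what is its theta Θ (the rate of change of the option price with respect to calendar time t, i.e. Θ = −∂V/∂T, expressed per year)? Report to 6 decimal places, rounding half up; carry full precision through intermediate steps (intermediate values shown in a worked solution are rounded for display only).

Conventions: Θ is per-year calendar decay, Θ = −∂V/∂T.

price = 26.394255
Θ = -7.959351

σ√T = 0.315·√1.9459 = 0.439411
d₁ = (ln(S/K) + (r+σ²/2)T) / (σ√T) = (ln(222.28/203.67) + (0.0105+0.315²/2)·1.9459) / 0.439411 = (0.087437 + 0.116973) / 0.439411 = 0.465190
d₂ = d₁ − σ√T = 0.465190 − 0.439411 = 0.025780
e^{−rT} = 0.979775
N(−d₁) = 0.320898,  N(−d₂) = 0.489717
Put price V = K·e^{−rT}·N(−d₂) − S·N(−d₁) = 97.723364 − 71.329109 = 26.394255
φ(d₁) = (1/√(2π))·e^{−d₁²/2} = 0.358030
Θ = −S·φ(d₁)·σ/(2√T) + r·K·e^{−rT}·N(−d₂) = −8.985446 + 1.026095 = -7.959351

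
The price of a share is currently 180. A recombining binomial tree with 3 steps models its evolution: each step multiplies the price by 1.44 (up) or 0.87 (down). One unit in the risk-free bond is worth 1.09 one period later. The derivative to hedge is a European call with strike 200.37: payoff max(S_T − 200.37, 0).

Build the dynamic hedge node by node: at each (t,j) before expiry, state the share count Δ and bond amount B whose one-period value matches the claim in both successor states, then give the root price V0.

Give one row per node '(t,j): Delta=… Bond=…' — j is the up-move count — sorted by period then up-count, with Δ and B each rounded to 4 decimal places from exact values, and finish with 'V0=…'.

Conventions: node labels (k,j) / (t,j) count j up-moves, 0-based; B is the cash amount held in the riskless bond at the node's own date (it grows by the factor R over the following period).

(0,0): Delta=0.7435 Bond=-92.5196
(1,0): Delta=0.4933 Bond=-61.6602
(1,1): Delta=0.9841 Bond=-163.1878
(2,0): Delta=0.0000 Bond=0.0000
(2,1): Delta=0.9675 Bond=-174.1341
(2,2): Delta=1.0000 Bond=-183.8257
V0=41.3179

Risk-neutral probability p* = (R−d)/(u−d) = (1.09−0.87)/(1.44−0.87) = 0.3860.
Expiry values: V(3,0)=0.0000, V(3,1)=0.0000, V(3,2)=124.3558, V(3,3)=337.1071
(2,0): S=136.2420. Δ = (V_up−V_dn)/(S_up−S_dn) = (0.0000−0.0000)/(196.1885−118.5305) = 0.0000. V = [p*·0.0000 + (1−p*)·0.0000]/1.09 = 0.0000. B = V − Δ·S = 0.0000.
(2,1): S=225.5040. Δ = (V_up−V_dn)/(S_up−S_dn) = (124.3558−0.0000)/(324.7258−196.1885) = 0.9675. V = [p*·124.3558 + (1−p*)·0.0000]/1.09 = 44.0339. B = V − Δ·S = -174.1341.
(2,2): S=373.2480. Δ = (V_up−V_dn)/(S_up−S_dn) = (337.1071−124.3558)/(537.4771−324.7258) = 1.0000. V = [p*·337.1071 + (1−p*)·124.3558]/1.09 = 189.4223. B = V − Δ·S = -183.8257.
(1,0): S=156.6000. Δ = (V_up−V_dn)/(S_up−S_dn) = (44.0339−0.0000)/(225.5040−136.2420) = 0.4933. V = [p*·44.0339 + (1−p*)·0.0000]/1.09 = 15.5922. B = V − Δ·S = -61.6602.
(1,1): S=259.2000. Δ = (V_up−V_dn)/(S_up−S_dn) = (189.4223−44.0339)/(373.2480−225.5040) = 0.9841. V = [p*·189.4223 + (1−p*)·44.0339]/1.09 = 91.8796. B = V − Δ·S = -163.1878.
(0,0): S=180.0000. Δ = (V_up−V_dn)/(S_up−S_dn) = (91.8796−15.5922)/(259.2000−156.6000) = 0.7435. V = [p*·91.8796 + (1−p*)·15.5922]/1.09 = 41.3179. B = V − Δ·S = -92.5196.
Check: Δ(0,0)·S0 + B(0,0) = 41.3179 = V0.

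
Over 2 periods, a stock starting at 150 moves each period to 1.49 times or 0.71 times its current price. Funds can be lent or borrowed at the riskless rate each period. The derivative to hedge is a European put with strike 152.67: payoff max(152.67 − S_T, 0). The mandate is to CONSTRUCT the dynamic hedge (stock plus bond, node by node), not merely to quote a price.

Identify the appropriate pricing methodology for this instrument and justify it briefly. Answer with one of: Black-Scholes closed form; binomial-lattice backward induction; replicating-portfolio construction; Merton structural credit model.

framework: replicating-portfolio construction

Key observation: a price alone would not answer the question — the per-node share/bond construction on the spot-150, 1.49/0.71 tree is required, and only the replicating-portfolio method yields it.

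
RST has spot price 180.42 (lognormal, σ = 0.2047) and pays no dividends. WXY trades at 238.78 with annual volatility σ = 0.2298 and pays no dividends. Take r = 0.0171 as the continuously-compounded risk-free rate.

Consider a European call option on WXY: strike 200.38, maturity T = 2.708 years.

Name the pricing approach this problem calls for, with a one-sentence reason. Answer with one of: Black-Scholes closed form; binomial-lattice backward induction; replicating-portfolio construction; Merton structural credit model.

Key observation: with WXY following a GBM at constant σ and r, the European call struck at 200.38 prices in closed form — nothing here needs a stepwise model or a balance sheet.

framework: Black-Scholes closed form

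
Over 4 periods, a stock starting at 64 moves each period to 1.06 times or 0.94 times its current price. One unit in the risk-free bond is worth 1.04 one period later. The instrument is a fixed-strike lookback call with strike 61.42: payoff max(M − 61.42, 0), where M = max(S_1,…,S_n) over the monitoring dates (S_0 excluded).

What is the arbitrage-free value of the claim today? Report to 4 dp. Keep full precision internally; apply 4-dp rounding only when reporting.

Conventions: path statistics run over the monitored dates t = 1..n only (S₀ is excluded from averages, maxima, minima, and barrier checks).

Set p* = 0.8333 (from d < R < u); the path-dependent value is the discounted p*-expectation over all price paths.
Enumerate all 2^4 = 16 price paths (U = up ×1.06, D = down ×0.94); each path with k up-moves has probability p*^k·(1−p*)^(4−k).
DDDD: M=60.1600, payoff=0.0000, prob=0.000772
UDDD: M=67.8400, payoff=6.4200, prob=0.003858
DUDD: M=63.7696, payoff=2.3496, prob=0.003858
UUDD: M=71.9104, payoff=10.4904, prob=0.019290
DDUD: M=60.1600, payoff=0.0000, prob=0.003858
UDUD: M=67.8400, payoff=6.4200, prob=0.019290
DUUD: M=67.5958, payoff=6.1758, prob=0.019290
UUUD: M=76.2250, payoff=14.8050, prob=0.096451
DDDU: M=60.1600, payoff=0.0000, prob=0.003858
UDDU: M=67.8400, payoff=6.4200, prob=0.019290
DUDU: M=63.7696, payoff=2.3496, prob=0.019290
UUDU: M=71.9104, payoff=10.4904, prob=0.096451
DDUU: M=63.5400, payoff=2.1200, prob=0.019290
UDUU: M=71.6515, payoff=10.2315, prob=0.096451
DUUU: M=71.6515, payoff=10.2315, prob=0.096451
UUUU: M=80.7985, payoff=19.3785, prob=0.482253
Price = Σ prob·payoff / R^4 = 14.448017 / 1.169859 = 12.3502

price = 12.3502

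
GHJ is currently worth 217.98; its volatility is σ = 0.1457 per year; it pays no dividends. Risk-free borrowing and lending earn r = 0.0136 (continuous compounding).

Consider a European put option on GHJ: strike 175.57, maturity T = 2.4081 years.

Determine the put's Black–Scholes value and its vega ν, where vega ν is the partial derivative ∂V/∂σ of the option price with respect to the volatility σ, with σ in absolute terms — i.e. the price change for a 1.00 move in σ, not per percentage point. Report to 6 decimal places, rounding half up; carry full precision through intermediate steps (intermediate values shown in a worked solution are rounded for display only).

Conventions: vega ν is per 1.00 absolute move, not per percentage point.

σ√T = 0.1457·√2.4081 = 0.226098
d₁ = (ln(S/K) + (r+σ²/2)T) / (σ√T) = (ln(217.98/175.57) + (0.0136+0.1457²/2)·2.4081) / 0.226098 = (0.216365 + 0.058310) / 0.226098 = 1.214853
d₂ = d₁ − σ√T = 1.214853 − 0.226098 = 0.988755
e^{−rT} = 0.967780
N(−d₁) = 0.112211,  N(−d₂) = 0.161392
Put price V = K·e^{−rT}·N(−d₂) − S·N(−d₁) = 27.422563 − 24.459785 = 2.962777
φ(d₁) = (1/√(2π))·e^{−d₁²/2} = 0.190735
ν = S·φ(d₁)·√T = 64.518391

price = 2.962777
ν = 64.518391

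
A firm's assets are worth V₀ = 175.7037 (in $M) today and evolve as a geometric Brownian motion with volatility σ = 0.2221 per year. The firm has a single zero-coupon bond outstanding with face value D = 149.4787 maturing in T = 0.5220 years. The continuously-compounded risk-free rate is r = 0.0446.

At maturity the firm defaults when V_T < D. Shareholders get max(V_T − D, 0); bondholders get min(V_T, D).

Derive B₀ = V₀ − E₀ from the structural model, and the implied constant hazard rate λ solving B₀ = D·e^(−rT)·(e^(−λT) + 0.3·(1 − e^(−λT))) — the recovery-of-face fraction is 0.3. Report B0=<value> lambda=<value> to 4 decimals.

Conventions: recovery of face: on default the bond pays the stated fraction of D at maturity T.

With assets at 175.7037 and a single debt payment of 149.4787 at 0.5220 years:
d₁ = [ln(V₀/D) + (r + σ²/2)T] / (σ√T)
   = [ln(175.7037/149.4787) + (0.0446 + 0.5·0.2221²)·0.5220] / (0.2221·√0.5220)
   = [0.161645 + 0.036156] / 0.160466 = 1.232664
d₂ = d₁ − σ√T = 1.232664 − 0.160466 = 1.072198
N(d₁) = 0.891149,  N(d₂) = 0.858184,  e^(−rT) = 0.976988
E₀ = V₀·N(d₁) − D·e^(−rT)·N(d₂)
   = 175.7037·0.891149 − 149.4787·0.976988·0.858184 = 31.249988
B₀ = V₀ − E₀ = 175.7037 − 31.249988 = 144.453712
e^(−λT) = (B₀·e^(rT)/D − 0.3)/(1 − 0.3) = (144.4537·1.023554/149.4787 − 0.3)/0.7 = 0.98449382
λ = −ln(0.98449382)/0.5220 = 0.029938

B0=144.4537 lambda=0.0299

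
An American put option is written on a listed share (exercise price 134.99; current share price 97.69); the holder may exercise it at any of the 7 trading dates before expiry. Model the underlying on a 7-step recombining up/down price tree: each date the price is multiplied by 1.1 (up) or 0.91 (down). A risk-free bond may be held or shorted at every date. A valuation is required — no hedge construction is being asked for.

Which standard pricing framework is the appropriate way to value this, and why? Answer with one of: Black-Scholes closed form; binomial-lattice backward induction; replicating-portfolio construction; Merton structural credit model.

Key observation: the put (strike 134.99 on spot 97.69) is American-style on a 7-step discrete price model, so the early-exercise decision at every node requires stepwise backward valuation — a closed form cannot price the exercise right.

framework: binomial-lattice backward induction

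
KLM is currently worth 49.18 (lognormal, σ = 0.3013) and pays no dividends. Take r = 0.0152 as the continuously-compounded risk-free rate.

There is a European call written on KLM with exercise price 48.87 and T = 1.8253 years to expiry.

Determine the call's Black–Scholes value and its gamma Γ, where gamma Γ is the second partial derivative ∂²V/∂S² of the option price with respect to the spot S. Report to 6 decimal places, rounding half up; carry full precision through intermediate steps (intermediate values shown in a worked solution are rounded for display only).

price = 8.649556
Γ = 0.019122

σ√T = 0.3013·√1.8253 = 0.407067
d₁ = (ln(S/K) + (r+σ²/2)T) / (σ√T) = (ln(49.18/48.87) + (0.0152+0.3013²/2)·1.8253) / 0.407067 = (0.006323 + 0.110596) / 0.407067 = 0.287225
d₂ = d₁ − σ√T = 0.287225 − 0.407067 = -0.119843
e^{−rT} = 0.972637
N(d₁) = 0.613030,  N(d₂) = 0.452304
Call price V = S·N(d₁) − K·e^{−rT}·N(d₂) = 30.148809 − 21.499253 = 8.649556
φ(d₁) = (1/√(2π))·e^{−d₁²/2} = 0.382821
Γ = φ(d₁) / (S·σ·√T) = 0.019122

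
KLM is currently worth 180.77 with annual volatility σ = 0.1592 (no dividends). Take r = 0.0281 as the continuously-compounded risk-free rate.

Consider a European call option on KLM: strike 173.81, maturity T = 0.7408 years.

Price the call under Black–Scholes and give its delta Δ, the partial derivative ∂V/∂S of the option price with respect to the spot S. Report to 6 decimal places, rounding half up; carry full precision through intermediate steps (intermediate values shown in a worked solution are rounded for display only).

price = 15.761628
Δ = 0.693913

σ√T = 0.1592·√0.7408 = 0.137023
d₁ = (ln(S/K) + (r+σ²/2)T) / (σ√T) = (ln(180.77/173.81) + (0.0281+0.1592²/2)·0.7408) / 0.137023 = (0.039263 + 0.030204) / 0.137023 = 0.506972
d₂ = d₁ − σ√T = 0.506972 − 0.137023 = 0.369949
e^{−rT} = 0.979399
N(d₁) = 0.693913,  N(d₂) = 0.644290
Call price V = S·N(d₁) − K·e^{−rT}·N(d₂) = 125.438636 − 109.677008 = 15.761628
Δ = N(d₁) = 0.693913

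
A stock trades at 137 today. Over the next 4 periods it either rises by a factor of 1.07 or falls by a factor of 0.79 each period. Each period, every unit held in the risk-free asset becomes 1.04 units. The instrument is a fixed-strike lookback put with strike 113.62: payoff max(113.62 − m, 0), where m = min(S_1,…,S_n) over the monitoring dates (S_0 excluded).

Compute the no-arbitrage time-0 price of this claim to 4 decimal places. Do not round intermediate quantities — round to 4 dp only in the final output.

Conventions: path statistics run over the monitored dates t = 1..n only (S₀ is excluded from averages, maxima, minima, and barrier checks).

price = 1.4532

Under the martingale measure an up-move has probability p* = 0.8929; value the claim as the probability-weighted average of per-path payoffs, discounted 4 periods at R = 1.04.
Enumerate all 2^4 = 16 price paths (U = up ×1.07, D = down ×0.79); each path with k up-moves has probability p*^k·(1−p*)^(4−k).
DDDD: m=53.3616, payoff=60.2584, prob=0.000132
UDDD: m=72.2746, payoff=41.3454, prob=0.001098
DUDD: m=72.2746, payoff=41.3454, prob=0.001098
UUDD: m=97.8909, payoff=15.7291, prob=0.009151
DDUD: m=72.2746, payoff=41.3454, prob=0.001098
UDUD: m=97.8909, payoff=15.7291, prob=0.009151
DUUD: m=97.8909, payoff=15.7291, prob=0.009151
UUUD: m=132.5864, payoff=0.0000, prob=0.076262
DDDU: m=67.5463, payoff=46.0737, prob=0.001098
UDDU: m=91.4868, payoff=22.1332, prob=0.009151
DUDU: m=91.4868, payoff=22.1332, prob=0.009151
UUDU: m=123.9125, payoff=0.0000, prob=0.076262
DDUU: m=85.5017, payoff=28.1183, prob=0.009151
UDUU: m=115.8061, payoff=0.0000, prob=0.076262
DUUU: m=108.2300, payoff=5.3900, prob=0.076262
UUUU: m=146.5900, payoff=0.0000, prob=0.635518
Price = Σ prob·payoff / R^4 = 1.700063 / 1.169859 = 1.4532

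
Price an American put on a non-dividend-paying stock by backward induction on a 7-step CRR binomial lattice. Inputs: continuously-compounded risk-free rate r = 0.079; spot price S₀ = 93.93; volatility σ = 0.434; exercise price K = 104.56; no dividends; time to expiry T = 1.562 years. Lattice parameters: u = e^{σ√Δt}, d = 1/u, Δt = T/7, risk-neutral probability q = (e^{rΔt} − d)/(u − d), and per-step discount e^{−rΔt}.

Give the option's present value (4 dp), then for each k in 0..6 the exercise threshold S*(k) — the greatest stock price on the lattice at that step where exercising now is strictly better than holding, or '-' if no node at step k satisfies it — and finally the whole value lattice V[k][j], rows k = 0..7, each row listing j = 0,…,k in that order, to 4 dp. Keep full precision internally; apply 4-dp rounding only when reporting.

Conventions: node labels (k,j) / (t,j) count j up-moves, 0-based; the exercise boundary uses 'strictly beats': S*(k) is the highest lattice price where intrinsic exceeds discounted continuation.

Δt=0.22314  u=1.22754  d=0.81464  q=0.49200  discount=0.98253
step 7 (expiry): payoffs max(K−S,0) = 82.1958 70.8604 53.7796 28.0412 0.0000 0.0000 0.0000 0.0000
step 6: (k=6,j=0): S=27.4529, K−S=77.1071, hold=75.2800 ⇒ V=77.1071 exercise | (k=6,j=1): S=41.3676, K−S=63.1924, hold=61.3653 ⇒ V=63.1924 exercise | (k=6,j=2): S=62.3351, K−S=42.2249, hold=40.3979 ⇒ V=42.2249 exercise | (k=6,j=3): S=93.9300, K−S=10.6300, hold=13.9961 ⇒ V=13.9961 continue | (k=6,j=4): S=141.5391, K−S=0.0000, hold=0.0000 ⇒ V=0.0000 continue | (k=6,j=5): S=213.2791, K−S=0.0000, hold=0.0000 ⇒ V=0.0000 continue | (k=6,j=6): S=321.3810, K−S=0.0000, hold=0.0000 ⇒ V=0.0000 continue  boundary S*=62.3351
step 5: (k=5,j=0): S=33.6996, K−S=70.8604, hold=69.0334 ⇒ V=70.8604 exercise | (k=5,j=1): S=50.7804, K−S=53.7796, hold=51.9525 ⇒ V=53.7796 exercise | (k=5,j=2): S=76.5188, K−S=28.0412, hold=27.8413 ⇒ V=28.0412 exercise | (k=5,j=3): S=115.3029, K−S=0.0000, hold=6.9858 ⇒ V=6.9858 continue | (k=5,j=4): S=173.7450, K−S=0.0000, hold=0.0000 ⇒ V=0.0000 continue | (k=5,j=5): S=261.8088, K−S=0.0000, hold=0.0000 ⇒ V=0.0000 continue  boundary S*=76.5188
step 4: (k=4,j=0): S=41.3676, K−S=63.1924, hold=61.3653 ⇒ V=63.1924 exercise | (k=4,j=1): S=62.3351, K−S=42.2249, hold=40.3979 ⇒ V=42.2249 exercise | (k=4,j=2): S=93.9300, K−S=10.6300, hold=17.3730 ⇒ V=17.3730 continue | (k=4,j=3): S=141.5391, K−S=0.0000, hold=3.4868 ⇒ V=3.4868 continue | (k=4,j=4): S=213.2791, K−S=0.0000, hold=0.0000 ⇒ V=0.0000 continue  boundary S*=62.3351
step 3: (k=3,j=0): S=50.7804, K−S=53.7796, hold=51.9525 ⇒ V=53.7796 exercise | (k=3,j=1): S=76.5188, K−S=28.0412, hold=29.4737 ⇒ V=29.4737 continue | (k=3,j=2): S=115.3029, K−S=0.0000, hold=10.3568 ⇒ V=10.3568 continue | (k=3,j=3): S=173.7450, K−S=0.0000, hold=1.7403 ⇒ V=1.7403 continue  boundary S*=50.7804
step 2: (k=2,j=0): S=62.3351, K−S=42.2249, hold=41.0904 ⇒ V=42.2249 exercise | (k=2,j=1): S=93.9300, K−S=10.6300, hold=19.7176 ⇒ V=19.7176 continue | (k=2,j=2): S=141.5391, K−S=0.0000, hold=6.0106 ⇒ V=6.0106 continue  boundary S*=62.3351
step 1: (k=1,j=0): S=76.5188, K−S=28.0412, hold=30.6070 ⇒ V=30.6070 continue | (k=1,j=1): S=115.3029, K−S=0.0000, hold=12.7471 ⇒ V=12.7471 continue  boundary S*=-
step 0: (k=0,j=0): S=93.9300, K−S=10.6300, hold=21.4387 ⇒ V=21.4387 continue  boundary S*=-

price = 21.4387
boundary = - - 62.3351 50.7804 62.3351 76.5188 62.3351
tree:
21.4387
30.6070 12.7471
42.2249 19.7176 6.0106
53.7796 29.4737 10.3568 1.7403
63.1924 42.2249 17.3730 3.4868 0.0000
70.8604 53.7796 28.0412 6.9858 0.0000 0.0000
77.1071 63.1924 42.2249 13.9961 0.0000 0.0000 0.0000
82.1958 70.8604 53.7796 28.0412 0.0000 0.0000 0.0000 0.0000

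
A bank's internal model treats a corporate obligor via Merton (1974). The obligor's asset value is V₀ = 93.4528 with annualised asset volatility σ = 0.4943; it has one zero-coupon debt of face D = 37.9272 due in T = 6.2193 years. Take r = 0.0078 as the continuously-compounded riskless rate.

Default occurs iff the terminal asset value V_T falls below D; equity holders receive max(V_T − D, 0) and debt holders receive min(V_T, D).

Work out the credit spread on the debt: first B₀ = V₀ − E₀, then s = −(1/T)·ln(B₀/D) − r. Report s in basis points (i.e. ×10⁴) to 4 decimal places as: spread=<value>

Apply the equity-as-call identities (strike 37.9272, horizon 6.2193 years):
d₁ = [ln(V₀/D) + (r + σ²/2)T] / (σ√T)
   = [ln(93.4528/37.9272) + (0.0078 + 0.5·0.4943²)·6.2193] / (0.4943·√6.2193)
   = [0.901788 + 0.808299] / 1.232711 = 1.387257
d₂ = d₁ − σ√T = 1.387257 − 1.232711 = 0.154545
N(d₁) = 0.917318,  N(d₂) = 0.561410,  e^(−rT) = 0.952647
E₀ = V₀·N(d₁) − D·e^(−rT)·N(d₂)
   = 93.4528·0.917318 − 37.9272·0.952647·0.561410 = 65.441511
B₀ = V₀ − E₀ = 93.4528 − 65.441511 = 28.011289
spread = −(1/T)·ln(B₀/D) − r = −(1/6.2193)·ln(28.011289/37.9272) − 0.0078 = 0.04092911
in basis points: 0.04092911 × 10⁴ = 409.2911 bp

spread=409.2911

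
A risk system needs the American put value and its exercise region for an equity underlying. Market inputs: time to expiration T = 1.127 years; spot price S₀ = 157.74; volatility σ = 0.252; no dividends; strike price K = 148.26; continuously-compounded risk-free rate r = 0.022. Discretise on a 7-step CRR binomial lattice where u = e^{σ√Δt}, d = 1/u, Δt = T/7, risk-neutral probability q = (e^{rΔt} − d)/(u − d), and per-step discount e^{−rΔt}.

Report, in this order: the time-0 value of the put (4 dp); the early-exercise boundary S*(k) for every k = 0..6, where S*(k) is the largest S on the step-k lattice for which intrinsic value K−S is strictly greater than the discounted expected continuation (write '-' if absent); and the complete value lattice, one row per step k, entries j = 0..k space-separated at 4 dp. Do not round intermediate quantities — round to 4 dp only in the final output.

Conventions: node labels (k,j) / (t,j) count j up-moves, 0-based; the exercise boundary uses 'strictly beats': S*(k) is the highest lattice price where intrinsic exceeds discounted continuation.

price = 10.8437
boundary = - - - - 105.2660 116.4666 128.8590
tree:
10.8437
16.1248 5.4747
23.2622 8.8790 2.0028
32.3445 14.0620 3.5971 0.3728
42.9940 21.5932 6.3952 0.7369 0.0000
53.1175 31.7934 11.2279 1.4565 0.0000 0.0000
62.2674 42.9940 19.4010 2.8788 0.0000 0.0000 0.0000
70.5374 53.1175 31.7934 5.6899 0.0000 0.0000 0.0000 0.0000

Δt=0.16100  u=1.10640  d=0.90383  q=0.49226  discount=0.99646
step 7 (expiry): payoffs max(K−S,0) = 70.5374 53.1175 31.7934 5.6899 0.0000 0.0000 0.0000 0.0000
step 6: (k=6,j=0): S=85.9926, K−S=62.2674, hold=61.7432 ⇒ V=62.2674 exercise | (k=6,j=1): S=105.2660, K−S=42.9940, hold=42.4698 ⇒ V=42.9940 exercise | (k=6,j=2): S=128.8590, K−S=19.4010, hold=18.8768 ⇒ V=19.4010 exercise | (k=6,j=3): S=157.7400, K−S=0.0000, hold=2.8788 ⇒ V=2.8788 continue | (k=6,j=4): S=193.0940, K−S=0.0000, hold=0.0000 ⇒ V=0.0000 continue | (k=6,j=5): S=236.3718, K−S=0.0000, hold=0.0000 ⇒ V=0.0000 continue | (k=6,j=6): S=289.3495, K−S=0.0000, hold=0.0000 ⇒ V=0.0000 continue  boundary S*=128.8590
step 5: (k=5,j=0): S=95.1425, K−S=53.1175, hold=52.5933 ⇒ V=53.1175 exercise | (k=5,j=1): S=116.4666, K−S=31.7934, hold=31.2692 ⇒ V=31.7934 exercise | (k=5,j=2): S=142.5701, K−S=5.6899, hold=11.2279 ⇒ V=11.2279 continue | (k=5,j=3): S=174.5241, K−S=0.0000, hold=1.4565 ⇒ V=1.4565 continue | (k=5,j=4): S=213.6398, K−S=0.0000, hold=0.0000 ⇒ V=0.0000 continue | (k=5,j=5): S=261.5226, K−S=0.0000, hold=0.0000 ⇒ V=0.0000 continue  boundary S*=116.4666
step 4: (k=4,j=0): S=105.2660, K−S=42.9940, hold=42.4698 ⇒ V=42.9940 exercise | (k=4,j=1): S=128.8590, K−S=19.4010, hold=21.5932 ⇒ V=21.5932 continue | (k=4,j=2): S=157.7400, K−S=0.0000, hold=6.3952 ⇒ V=6.3952 continue | (k=4,j=3): S=193.0940, K−S=0.0000, hold=0.7369 ⇒ V=0.7369 continue | (k=4,j=4): S=236.3718, K−S=0.0000, hold=0.0000 ⇒ V=0.0000 continue  boundary S*=105.2660
step 3: (k=3,j=0): S=116.4666, K−S=31.7934, hold=32.3445 ⇒ V=32.3445 continue | (k=3,j=1): S=142.5701, K−S=5.6899, hold=14.0620 ⇒ V=14.0620 continue | (k=3,j=2): S=174.5241, K−S=0.0000, hold=3.5971 ⇒ V=3.5971 continue | (k=3,j=3): S=213.6398, K−S=0.0000, hold=0.3728 ⇒ V=0.3728 continue  boundary S*=-
step 2: (k=2,j=0): S=128.8590, K−S=19.4010, hold=23.2622 ⇒ V=23.2622 continue | (k=2,j=1): S=157.7400, K−S=0.0000, hold=8.8790 ⇒ V=8.8790 continue | (k=2,j=2): S=193.0940, K−S=0.0000, hold=2.0028 ⇒ V=2.0028 continue  boundary S*=-
step 1: (k=1,j=0): S=142.5701, K−S=5.6899, hold=16.1248 ⇒ V=16.1248 continue | (k=1,j=1): S=174.5241, K−S=0.0000, hold=5.4747 ⇒ V=5.4747 continue  boundary S*=-
step 0: (k=0,j=0): S=157.7400, K−S=0.0000, hold=10.8437 ⇒ V=10.8437 continue  boundary S*=-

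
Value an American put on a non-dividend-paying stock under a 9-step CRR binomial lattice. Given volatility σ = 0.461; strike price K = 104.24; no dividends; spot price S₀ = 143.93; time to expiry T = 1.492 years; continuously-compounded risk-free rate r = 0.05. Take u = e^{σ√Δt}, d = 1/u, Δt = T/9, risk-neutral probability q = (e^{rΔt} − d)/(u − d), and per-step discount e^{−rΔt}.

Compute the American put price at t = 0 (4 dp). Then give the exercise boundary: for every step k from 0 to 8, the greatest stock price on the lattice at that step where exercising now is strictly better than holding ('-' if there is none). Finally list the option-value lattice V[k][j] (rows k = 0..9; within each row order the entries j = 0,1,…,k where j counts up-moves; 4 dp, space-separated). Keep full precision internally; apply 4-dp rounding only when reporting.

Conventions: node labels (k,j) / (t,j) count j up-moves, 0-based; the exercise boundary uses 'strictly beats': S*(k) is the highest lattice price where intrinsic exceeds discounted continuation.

price = 9.8271
boundary = - - - - - 56.3075 46.6712 56.3075 67.9334
tree:
9.8271
14.3035 5.0567
20.3029 7.9298 1.9729
27.9934 12.1671 3.3902 0.4426
37.3277 18.1772 5.7441 0.8505 0.0000
47.9325 26.2723 9.5575 1.6342 0.0000 0.0000
57.5688 36.4262 15.5212 3.1403 0.0000 0.0000 0.0000
65.5559 47.9325 24.3596 6.0342 0.0000 0.0000 0.0000 0.0000
72.1762 57.5688 36.3066 11.5950 0.0000 0.0000 0.0000 0.0000 0.0000
77.6635 65.5559 47.9325 22.2803 0.0000 0.0000 0.0000 0.0000 0.0000 0.0000

Δt=0.16578  u=1.20647  d=0.82886  q=0.47525  discount=0.99175
step 9 (expiry): payoffs max(K−S,0) = 77.6635 65.5559 47.9325 22.2803 0.0000 0.0000 0.0000 0.0000 0.0000 0.0000
step 8: (k=8,j=0): S=32.0638, K−S=72.1762, hold=71.3157 ⇒ V=72.1762 exercise | (k=8,j=1): S=46.6712, K−S=57.5688, hold=56.7083 ⇒ V=57.5688 exercise | (k=8,j=2): S=67.9334, K−S=36.3066, hold=35.4462 ⇒ V=36.3066 exercise | (k=8,j=3): S=98.8820, K−S=5.3580, hold=11.5950 ⇒ V=11.5950 continue | (k=8,j=4): S=143.9300, K−S=0.0000, hold=0.0000 ⇒ V=0.0000 continue | (k=8,j=5): S=209.5007, K−S=0.0000, hold=0.0000 ⇒ V=0.0000 continue | (k=8,j=6): S=304.9436, K−S=0.0000, hold=0.0000 ⇒ V=0.0000 continue | (k=8,j=7): S=443.8677, K−S=0.0000, hold=0.0000 ⇒ V=0.0000 continue | (k=8,j=8): S=646.0820, K−S=0.0000, hold=0.0000 ⇒ V=0.0000 continue  boundary S*=67.9334
step 7: (k=7,j=0): S=38.6841, K−S=65.5559, hold=64.6955 ⇒ V=65.5559 exercise | (k=7,j=1): S=56.3075, K−S=47.9325, hold=47.0721 ⇒ V=47.9325 exercise | (k=7,j=2): S=81.9597, K−S=22.2803, hold=24.3596 ⇒ V=24.3596 continue | (k=7,j=3): S=119.2983, K−S=0.0000, hold=6.0342 ⇒ V=6.0342 continue | (k=7,j=4): S=173.6474, K−S=0.0000, hold=0.0000 ⇒ V=0.0000 continue | (k=7,j=5): S=252.7566, K−S=0.0000, hold=0.0000 ⇒ V=0.0000 continue | (k=7,j=6): S=367.9057, K−S=0.0000, hold=0.0000 ⇒ V=0.0000 continue | (k=7,j=7): S=535.5137, K−S=0.0000, hold=0.0000 ⇒ V=0.0000 continue  boundary S*=56.3075
step 6: (k=6,j=0): S=46.6712, K−S=57.5688, hold=56.7083 ⇒ V=57.5688 exercise | (k=6,j=1): S=67.9334, K−S=36.3066, hold=36.4262 ⇒ V=36.4262 continue | (k=6,j=2): S=98.8820, K−S=5.3580, hold=15.5212 ⇒ V=15.5212 continue | (k=6,j=3): S=143.9300, K−S=0.0000, hold=3.1403 ⇒ V=3.1403 continue | (k=6,j=4): S=209.5007, K−S=0.0000, hold=0.0000 ⇒ V=0.0000 continue | (k=6,j=5): S=304.9436, K−S=0.0000, hold=0.0000 ⇒ V=0.0000 continue | (k=6,j=6): S=443.8677, K−S=0.0000, hold=0.0000 ⇒ V=0.0000 continue  boundary S*=46.6712
step 5: (k=5,j=0): S=56.3075, K−S=47.9325, hold=47.1284 ⇒ V=47.9325 exercise | (k=5,j=1): S=81.9597, K−S=22.2803, hold=26.2723 ⇒ V=26.2723 continue | (k=5,j=2): S=119.2983, K−S=0.0000, hold=9.5575 ⇒ V=9.5575 continue | (k=5,j=3): S=173.6474, K−S=0.0000, hold=1.6342 ⇒ V=1.6342 continue | (k=5,j=4): S=252.7566, K−S=0.0000, hold=0.0000 ⇒ V=0.0000 continue | (k=5,j=5): S=367.9057, K−S=0.0000, hold=0.0000 ⇒ V=0.0000 continue  boundary S*=56.3075
step 4: (k=4,j=0): S=67.9334, K−S=36.3066, hold=37.3277 ⇒ V=37.3277 continue | (k=4,j=1): S=98.8820, K−S=5.3580, hold=18.1772 ⇒ V=18.1772 continue | (k=4,j=2): S=143.9300, K−S=0.0000, hold=5.7441 ⇒ V=5.7441 continue | (k=4,j=3): S=209.5007, K−S=0.0000, hold=0.8505 ⇒ V=0.8505 continue | (k=4,j=4): S=304.9436, K−S=0.0000, hold=0.0000 ⇒ V=0.0000 continue  boundary S*=-
step 3: (k=3,j=0): S=81.9597, K−S=22.2803, hold=27.9934 ⇒ V=27.9934 continue | (k=3,j=1): S=119.2983, K−S=0.0000, hold=12.1671 ⇒ V=12.1671 continue | (k=3,j=2): S=173.6474, K−S=0.0000, hold=3.3902 ⇒ V=3.3902 continue | (k=3,j=3): S=252.7566, K−S=0.0000, hold=0.4426 ⇒ V=0.4426 continue  boundary S*=-
step 2: (k=2,j=0): S=98.8820, K−S=5.3580, hold=20.3029 ⇒ V=20.3029 continue | (k=2,j=1): S=143.9300, K−S=0.0000, hold=7.9298 ⇒ V=7.9298 continue | (k=2,j=2): S=209.5007, K−S=0.0000, hold=1.9729 ⇒ V=1.9729 continue  boundary S*=-
step 1: (k=1,j=0): S=119.2983, K−S=0.0000, hold=14.3035 ⇒ V=14.3035 continue | (k=1,j=1): S=173.6474, K−S=0.0000, hold=5.0567 ⇒ V=5.0567 continue  boundary S*=-
step 0: (k=0,j=0): S=143.9300, K−S=0.0000, hold=9.8271 ⇒ V=9.8271 continue  boundary S*=-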